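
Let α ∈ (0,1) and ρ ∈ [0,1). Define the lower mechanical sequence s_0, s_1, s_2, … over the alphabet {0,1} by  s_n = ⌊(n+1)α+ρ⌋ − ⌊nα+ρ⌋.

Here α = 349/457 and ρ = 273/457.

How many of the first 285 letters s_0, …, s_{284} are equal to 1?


#1s = Σ_{n=0}^{284} s_n = Σ_{n=0}^{284} (⌊(n+1)α+ρ⌋ − ⌊nα+ρ⌋)
the sum telescopes: every ⌊nα+ρ⌋ with 0 < n < 285 appears once with + and once with −, leaving ⌊285α+ρ⌋ − ⌊0·α+ρ⌋
285α + ρ = (285·349 + 273) / 457 = 99738/457
ρ = 273/457
⌊99738/457⌋ = 218,  ⌊273/457⌋ = 0
#1s = 218 − 0 = 218

218


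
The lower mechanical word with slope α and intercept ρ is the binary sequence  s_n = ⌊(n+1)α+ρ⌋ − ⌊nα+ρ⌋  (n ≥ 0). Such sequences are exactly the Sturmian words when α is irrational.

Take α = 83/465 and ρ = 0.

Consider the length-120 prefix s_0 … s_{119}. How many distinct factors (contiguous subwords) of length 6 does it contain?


7

t_n = ⌊(n·83)/465⌋ for n = 0 … 120:
  n=0…9: ⌊0/465⌋=0 ⌊83/465⌋=0 ⌊166/465⌋=0 ⌊249/465⌋=0 ⌊332/465⌋=0 ⌊415/465⌋=0 ⌊498/465⌋=1 ⌊581/465⌋=1 ⌊664/465⌋=1 ⌊747/465⌋=1
  n=10…19: ⌊830/465⌋=1 ⌊913/465⌋=1 ⌊996/465⌋=2 ⌊1079/465⌋=2 ⌊1162/465⌋=2 ⌊1245/465⌋=2 ⌊1328/465⌋=2 ⌊1411/465⌋=3 ⌊1494/465⌋=3 ⌊1577/465⌋=3
  n=20…29: ⌊1660/465⌋=3 ⌊1743/465⌋=3 ⌊1826/465⌋=3 ⌊1909/465⌋=4 ⌊1992/465⌋=4 ⌊2075/465⌋=4 ⌊2158/465⌋=4 ⌊2241/465⌋=4 ⌊2324/465⌋=4 ⌊2407/465⌋=5
  n=30…39: ⌊2490/465⌋=5 ⌊2573/465⌋=5 ⌊2656/465⌋=5 ⌊2739/465⌋=5 ⌊2822/465⌋=6 ⌊2905/465⌋=6 ⌊2988/465⌋=6 ⌊3071/465⌋=6 ⌊3154/465⌋=6 ⌊3237/465⌋=6
  n=40…49: ⌊3320/465⌋=7 ⌊3403/465⌋=7 ⌊3486/465⌋=7 ⌊3569/465⌋=7 ⌊3652/465⌋=7 ⌊3735/465⌋=8 ⌊3818/465⌋=8 ⌊3901/465⌋=8 ⌊3984/465⌋=8 ⌊4067/465⌋=8
  n=50…59: ⌊4150/465⌋=8 ⌊4233/465⌋=9 ⌊4316/465⌋=9 ⌊4399/465⌋=9 ⌊4482/465⌋=9 ⌊4565/465⌋=9 ⌊4648/465⌋=9 ⌊4731/465⌋=10 ⌊4814/465⌋=10 ⌊4897/465⌋=10
  n=60…69: ⌊4980/465⌋=10 ⌊5063/465⌋=10 ⌊5146/465⌋=11 ⌊5229/465⌋=11 ⌊5312/465⌋=11 ⌊5395/465⌋=11 ⌊5478/465⌋=11 ⌊5561/465⌋=11 ⌊5644/465⌋=12 ⌊5727/465⌋=12
  n=70…79: ⌊5810/465⌋=12 ⌊5893/465⌋=12 ⌊5976/465⌋=12 ⌊6059/465⌋=13 ⌊6142/465⌋=13 ⌊6225/465⌋=13 ⌊6308/465⌋=13 ⌊6391/465⌋=13 ⌊6474/465⌋=13 ⌊6557/465⌋=14
  n=80…89: ⌊6640/465⌋=14 ⌊6723/465⌋=14 ⌊6806/465⌋=14 ⌊6889/465⌋=14 ⌊6972/465⌋=14 ⌊7055/465⌋=15 ⌊7138/465⌋=15 ⌊7221/465⌋=15 ⌊7304/465⌋=15 ⌊7387/465⌋=15
  n=90…99: ⌊7470/465⌋=16 ⌊7553/465⌋=16 ⌊7636/465⌋=16 ⌊7719/465⌋=16 ⌊7802/465⌋=16 ⌊7885/465⌋=16 ⌊7968/465⌋=17 ⌊8051/465⌋=17 ⌊8134/465⌋=17 ⌊8217/465⌋=17
  n=100…109: ⌊8300/465⌋=17 ⌊8383/465⌋=18 ⌊8466/465⌋=18 ⌊8549/465⌋=18 ⌊8632/465⌋=18 ⌊8715/465⌋=18 ⌊8798/465⌋=18 ⌊8881/465⌋=19 ⌊8964/465⌋=19 ⌊9047/465⌋=19
  n=110…119: ⌊9130/465⌋=19 ⌊9213/465⌋=19 ⌊9296/465⌋=19 ⌊9379/465⌋=20 ⌊9462/465⌋=20 ⌊9545/465⌋=20 ⌊9628/465⌋=20 ⌊9711/465⌋=20 ⌊9794/465⌋=21 ⌊9877/465⌋=21
  n=120: ⌊9960/465⌋=21
s_n = t_(n+1) − t_n for n = 0 … 119 gives
prefix = 000001000001000010000010000010000100000100001000001000001000010000010000100000100000100001000001000010000010000010000100
slide a length-6 window over [0..5] … [114..119] (115 windows); first occurrence of each distinct factor:
  [  0..  5] 000001
  [  1..  6] 000010
  [  2..  7] 000100
  [  3..  8] 001000
  [  4..  9] 010000
  [  5.. 10] 100000
  [ 11.. 16] 100001
  (the other 108 windows repeat one of these)
distinct factors: {000001, 000010, 000100, 001000, 010000, 100000, 100001}
count = 7  (Sturmian bound for length 6 is 7)


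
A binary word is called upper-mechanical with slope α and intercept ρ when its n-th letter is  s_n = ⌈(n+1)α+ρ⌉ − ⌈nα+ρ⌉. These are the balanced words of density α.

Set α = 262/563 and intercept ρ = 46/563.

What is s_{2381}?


0

(n+1)α + ρ = (2382·262 + 46) / 563 = 624130/563
nα + ρ     = (2381·262 + 46) / 563 = 623868/563
⌈624130/563⌉ = 1109,  ⌈623868/563⌉ = 1109
s_{2381} = 1109 − 1109 = 0


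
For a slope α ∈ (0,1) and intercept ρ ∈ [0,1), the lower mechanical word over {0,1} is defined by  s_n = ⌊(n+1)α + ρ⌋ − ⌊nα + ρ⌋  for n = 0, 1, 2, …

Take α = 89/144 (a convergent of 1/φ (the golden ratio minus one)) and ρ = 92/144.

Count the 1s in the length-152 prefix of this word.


#1s = Σ_{n=0}^{151} s_n = Σ_{n=0}^{151} (⌊(n+1)α+ρ⌋ − ⌊nα+ρ⌋)
the sum telescopes: every ⌊nα+ρ⌋ with 0 < n < 152 appears once with + and once with −, leaving ⌊152α+ρ⌋ − ⌊0·α+ρ⌋
152α + ρ = (152·89 + 92) / 144 = 13620/144
ρ = 92/144
⌊13620/144⌋ = 94,  ⌊92/144⌋ = 0
#1s = 94 − 0 = 94

94


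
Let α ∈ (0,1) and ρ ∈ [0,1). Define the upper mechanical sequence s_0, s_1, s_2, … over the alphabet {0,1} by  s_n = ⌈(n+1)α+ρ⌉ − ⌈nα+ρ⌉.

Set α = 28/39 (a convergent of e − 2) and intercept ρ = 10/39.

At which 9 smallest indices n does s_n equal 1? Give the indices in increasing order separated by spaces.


1 2 3 5 6 8 9 10 12

n=0: ⌈38/39⌉−⌈10/39⌉ = 1−1 = 0
n=1: ⌈66/39⌉−⌈38/39⌉ = 2−1 = 1  ← one
n=2: ⌈94/39⌉−⌈66/39⌉ = 3−2 = 1  ← one
n=3: ⌈122/39⌉−⌈94/39⌉ = 4−3 = 1  ← one
n=4: ⌈150/39⌉−⌈122/39⌉ = 4−4 = 0
n=5: ⌈178/39⌉−⌈150/39⌉ = 5−4 = 1  ← one
n=6: ⌈206/39⌉−⌈178/39⌉ = 6−5 = 1  ← one
n=7: ⌈234/39⌉−⌈206/39⌉ = 6−6 = 0
n=8: ⌈262/39⌉−⌈234/39⌉ = 7−6 = 1  ← one
n=9: ⌈290/39⌉−⌈262/39⌉ = 8−7 = 1  ← one
n=10: ⌈318/39⌉−⌈290/39⌉ = 9−8 = 1  ← one
n=11: ⌈346/39⌉−⌈318/39⌉ = 9−9 = 0
n=12: ⌈374/39⌉−⌈346/39⌉ = 10−9 = 1  ← one
positions of the first 9 ones: 1 2 3 5 6 8 9 10 12


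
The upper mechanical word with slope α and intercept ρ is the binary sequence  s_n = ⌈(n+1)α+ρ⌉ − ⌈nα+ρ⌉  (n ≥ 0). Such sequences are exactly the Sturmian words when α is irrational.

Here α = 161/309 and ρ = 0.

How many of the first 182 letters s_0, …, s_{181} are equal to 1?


#1s = Σ_{n=0}^{181} s_n = Σ_{n=0}^{181} (⌈(n+1)α+ρ⌉ − ⌈nα+ρ⌉)
the sum telescopes: every ⌈nα+ρ⌉ with 0 < n < 182 appears once with + and once with −, leaving ⌈182α+ρ⌉ − ⌈0·α+ρ⌉
182α + ρ = (182·161) / 309 = 29302/309
ρ = 0/309
⌈29302/309⌉ = 95,  ⌈0/309⌉ = 0
#1s = 95 − 0 = 95

95


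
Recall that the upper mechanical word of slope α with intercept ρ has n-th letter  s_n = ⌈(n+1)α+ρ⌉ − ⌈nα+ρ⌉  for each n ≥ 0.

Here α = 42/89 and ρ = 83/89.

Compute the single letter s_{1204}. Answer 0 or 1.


0

(n+1)α + ρ = (1205·42 + 83) / 89 = 50693/89
nα + ρ     = (1204·42 + 83) / 89 = 50651/89
⌈50693/89⌉ = 570,  ⌈50651/89⌉ = 570
s_{1204} = 570 − 570 = 0


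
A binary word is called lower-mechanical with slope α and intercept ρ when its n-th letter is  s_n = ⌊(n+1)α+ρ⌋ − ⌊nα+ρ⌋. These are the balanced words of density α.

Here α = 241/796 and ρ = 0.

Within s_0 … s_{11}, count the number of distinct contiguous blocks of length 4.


t_n = ⌊(n·241)/796⌋ for n = 0 … 12:
  n=0…9: ⌊0/796⌋=0 ⌊241/796⌋=0 ⌊482/796⌋=0 ⌊723/796⌋=0 ⌊964/796⌋=1 ⌊1205/796⌋=1 ⌊1446/796⌋=1 ⌊1687/796⌋=2 ⌊1928/796⌋=2 ⌊2169/796⌋=2
  n=10…12: ⌊2410/796⌋=3 ⌊2651/796⌋=3 ⌊2892/796⌋=3
s_n = t_(n+1) − t_n for n = 0 … 11 gives
prefix = 000100100100
slide a length-4 window over [0..3] … [8..11] (9 windows); first occurrence of each distinct factor:
  [  0..  3] 0001
  [  1..  4] 0010
  [  2..  5] 0100
  [  3..  6] 1001
  (the other 5 windows repeat one of these)
distinct factors: {0001, 0010, 0100, 1001}
count = 4  (Sturmian bound for length 4 is 5)

4


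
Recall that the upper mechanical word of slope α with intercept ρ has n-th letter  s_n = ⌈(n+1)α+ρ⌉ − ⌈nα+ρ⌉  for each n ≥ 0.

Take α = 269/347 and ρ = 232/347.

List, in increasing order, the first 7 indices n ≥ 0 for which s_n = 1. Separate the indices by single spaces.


n=0: ⌈501/347⌉−⌈232/347⌉ = 2−1 = 1  ← one
n=1: ⌈770/347⌉−⌈501/347⌉ = 3−2 = 1  ← one
n=2: ⌈1039/347⌉−⌈770/347⌉ = 3−3 = 0
n=3: ⌈1308/347⌉−⌈1039/347⌉ = 4−3 = 1  ← one
n=4: ⌈1577/347⌉−⌈1308/347⌉ = 5−4 = 1  ← one
n=5: ⌈1846/347⌉−⌈1577/347⌉ = 6−5 = 1  ← one
n=6: ⌈2115/347⌉−⌈1846/347⌉ = 7−6 = 1  ← one
n=7: ⌈2384/347⌉−⌈2115/347⌉ = 7−7 = 0
n=8: ⌈2653/347⌉−⌈2384/347⌉ = 8−7 = 1  ← one
positions of the first 7 ones: 0 1 3 4 5 6 8

0 1 3 4 5 6 8


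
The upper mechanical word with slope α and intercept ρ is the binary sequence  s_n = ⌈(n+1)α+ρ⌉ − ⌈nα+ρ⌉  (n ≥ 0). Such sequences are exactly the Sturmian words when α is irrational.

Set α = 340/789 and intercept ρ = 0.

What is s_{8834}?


(n+1)α + ρ = (8835·340) / 789 = 3003900/789
nα + ρ     = (8834·340) / 789 = 3003560/789
⌈3003900/789⌉ = 3808,  ⌈3003560/789⌉ = 3807
s_{8834} = 3808 − 3807 = 1

1


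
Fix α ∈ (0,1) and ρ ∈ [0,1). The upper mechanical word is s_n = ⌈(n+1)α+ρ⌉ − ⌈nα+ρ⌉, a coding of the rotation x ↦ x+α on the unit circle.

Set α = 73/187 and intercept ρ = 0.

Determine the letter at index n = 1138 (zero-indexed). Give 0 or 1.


(n+1)α + ρ = (1139·73) / 187 = 83147/187
nα + ρ     = (1138·73) / 187 = 83074/187
⌈83147/187⌉ = 445,  ⌈83074/187⌉ = 445
s_{1138} = 445 − 445 = 0

0


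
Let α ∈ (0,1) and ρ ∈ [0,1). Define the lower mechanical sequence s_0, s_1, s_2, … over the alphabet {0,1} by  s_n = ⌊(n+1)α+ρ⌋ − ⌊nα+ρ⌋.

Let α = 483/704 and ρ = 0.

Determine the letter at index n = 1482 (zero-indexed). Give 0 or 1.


1

(n+1)α + ρ = (1483·483) / 704 = 716289/704
nα + ρ     = (1482·483) / 704 = 715806/704
⌊716289/704⌋ = 1017,  ⌊715806/704⌋ = 1016
s_{1482} = 1017 − 1016 = 1


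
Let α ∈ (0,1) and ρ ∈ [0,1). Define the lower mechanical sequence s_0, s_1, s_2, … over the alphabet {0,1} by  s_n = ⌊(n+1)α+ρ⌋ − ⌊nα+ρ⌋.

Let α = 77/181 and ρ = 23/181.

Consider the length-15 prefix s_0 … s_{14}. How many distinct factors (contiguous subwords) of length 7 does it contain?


7

t_n = ⌊(n·77+23)/181⌋ for n = 0 … 15:
  n=0…9: ⌊23/181⌋=0 ⌊100/181⌋=0 ⌊177/181⌋=0 ⌊254/181⌋=1 ⌊331/181⌋=1 ⌊408/181⌋=2 ⌊485/181⌋=2 ⌊562/181⌋=3 ⌊639/181⌋=3 ⌊716/181⌋=3
  n=10…15: ⌊793/181⌋=4 ⌊870/181⌋=4 ⌊947/181⌋=5 ⌊1024/181⌋=5 ⌊1101/181⌋=6 ⌊1178/181⌋=6
s_n = t_(n+1) − t_n for n = 0 … 14 gives
prefix = 001010100101010
slide a length-7 window over [0..6] … [8..14] (9 windows); first occurrence of each distinct factor:
  [  0..  6] 0010101
  [  1..  7] 0101010
  [  2..  8] 1010100
  [  3..  9] 0101001
  [  4.. 10] 1010010
  [  5.. 11] 0100101
  [  6.. 12] 1001010
  (the other 2 windows repeat one of these)
distinct factors: {0010101, 0100101, 0101001, 0101010, 1001010, 1010010, 1010100}
count = 7  (Sturmian bound for length 7 is 8)


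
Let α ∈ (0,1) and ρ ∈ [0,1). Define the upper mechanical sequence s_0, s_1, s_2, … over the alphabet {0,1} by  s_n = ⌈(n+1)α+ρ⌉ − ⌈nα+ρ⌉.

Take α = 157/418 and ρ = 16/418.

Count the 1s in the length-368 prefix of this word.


#1s = Σ_{n=0}^{367} s_n = Σ_{n=0}^{367} (⌈(n+1)α+ρ⌉ − ⌈nα+ρ⌉)
the sum telescopes: every ⌈nα+ρ⌉ with 0 < n < 368 appears once with + and once with −, leaving ⌈368α+ρ⌉ − ⌈0·α+ρ⌉
368α + ρ = (368·157 + 16) / 418 = 57792/418
ρ = 16/418
⌈57792/418⌉ = 139,  ⌈16/418⌉ = 1
#1s = 139 − 1 = 138

138


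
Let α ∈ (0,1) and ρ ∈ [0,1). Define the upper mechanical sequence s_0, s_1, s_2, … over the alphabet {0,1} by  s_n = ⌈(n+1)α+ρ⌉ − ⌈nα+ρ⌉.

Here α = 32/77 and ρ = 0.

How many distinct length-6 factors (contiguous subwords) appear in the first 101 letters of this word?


7

t_n = ⌈(n·32)/77⌉ for n = 0 … 101:
  n=0…9: ⌈0/77⌉=0 ⌈32/77⌉=1 ⌈64/77⌉=1 ⌈96/77⌉=2 ⌈128/77⌉=2 ⌈160/77⌉=3 ⌈192/77⌉=3 ⌈224/77⌉=3 ⌈256/77⌉=4 ⌈288/77⌉=4
  n=10…19: ⌈320/77⌉=5 ⌈352/77⌉=5 ⌈384/77⌉=5 ⌈416/77⌉=6 ⌈448/77⌉=6 ⌈480/77⌉=7 ⌈512/77⌉=7 ⌈544/77⌉=8 ⌈576/77⌉=8 ⌈608/77⌉=8
  n=20…29: ⌈640/77⌉=9 ⌈672/77⌉=9 ⌈704/77⌉=10 ⌈736/77⌉=10 ⌈768/77⌉=10 ⌈800/77⌉=11 ⌈832/77⌉=11 ⌈864/77⌉=12 ⌈896/77⌉=12 ⌈928/77⌉=13
  n=30…39: ⌈960/77⌉=13 ⌈992/77⌉=13 ⌈1024/77⌉=14 ⌈1056/77⌉=14 ⌈1088/77⌉=15 ⌈1120/77⌉=15 ⌈1152/77⌉=15 ⌈1184/77⌉=16 ⌈1216/77⌉=16 ⌈1248/77⌉=17
  n=40…49: ⌈1280/77⌉=17 ⌈1312/77⌉=18 ⌈1344/77⌉=18 ⌈1376/77⌉=18 ⌈1408/77⌉=19 ⌈1440/77⌉=19 ⌈1472/77⌉=20 ⌈1504/77⌉=20 ⌈1536/77⌉=20 ⌈1568/77⌉=21
  n=50…59: ⌈1600/77⌉=21 ⌈1632/77⌉=22 ⌈1664/77⌉=22 ⌈1696/77⌉=23 ⌈1728/77⌉=23 ⌈1760/77⌉=23 ⌈1792/77⌉=24 ⌈1824/77⌉=24 ⌈1856/77⌉=25 ⌈1888/77⌉=25
  n=60…69: ⌈1920/77⌉=25 ⌈1952/77⌉=26 ⌈1984/77⌉=26 ⌈2016/77⌉=27 ⌈2048/77⌉=27 ⌈2080/77⌉=28 ⌈2112/77⌉=28 ⌈2144/77⌉=28 ⌈2176/77⌉=29 ⌈2208/77⌉=29
  n=70…79: ⌈2240/77⌉=30 ⌈2272/77⌉=30 ⌈2304/77⌉=30 ⌈2336/77⌉=31 ⌈2368/77⌉=31 ⌈2400/77⌉=32 ⌈2432/77⌉=32 ⌈2464/77⌉=32 ⌈2496/77⌉=33 ⌈2528/77⌉=33
  n=80…89: ⌈2560/77⌉=34 ⌈2592/77⌉=34 ⌈2624/77⌉=35 ⌈2656/77⌉=35 ⌈2688/77⌉=35 ⌈2720/77⌉=36 ⌈2752/77⌉=36 ⌈2784/77⌉=37 ⌈2816/77⌉=37 ⌈2848/77⌉=37
  n=90…99: ⌈2880/77⌉=38 ⌈2912/77⌉=38 ⌈2944/77⌉=39 ⌈2976/77⌉=39 ⌈3008/77⌉=40 ⌈3040/77⌉=40 ⌈3072/77⌉=40 ⌈3104/77⌉=41 ⌈3136/77⌉=41 ⌈3168/77⌉=42
  n=100…101: ⌈3200/77⌉=42 ⌈3232/77⌉=42
s_n = t_(n+1) − t_n for n = 0 … 100 gives
prefix = 10101001010010101001010010101001010010101001010010101001010010101001010010100101010010100101010010100
slide a length-6 window over [0..5] … [95..100] (96 windows); first occurrence of each distinct factor:
  [  0..  5] 101010
  [  1..  6] 010100
  [  2..  7] 101001
  [  3..  8] 010010
  [  4..  9] 100101
  [  5.. 10] 001010
  [ 11.. 16] 010101
  (the other 89 windows repeat one of these)
distinct factors: {001010, 010010, 010100, 010101, 100101, 101001, 101010}
count = 7  (Sturmian bound for length 6 is 7)


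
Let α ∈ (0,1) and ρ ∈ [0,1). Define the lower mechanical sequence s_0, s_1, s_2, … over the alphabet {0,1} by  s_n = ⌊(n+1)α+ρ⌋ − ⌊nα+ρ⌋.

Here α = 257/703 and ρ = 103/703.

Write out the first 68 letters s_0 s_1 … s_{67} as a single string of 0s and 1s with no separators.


00100101001001001010010010100100100101001001001010010010010100100101

n=0: ⌊(1·257+103)/703⌋ − ⌊(0·257+103)/703⌋ = ⌊360/703⌋ − ⌊103/703⌋ = 0 − 0 = 0
n=1: ⌊(2·257+103)/703⌋ − ⌊(1·257+103)/703⌋ = ⌊617/703⌋ − ⌊360/703⌋ = 0 − 0 = 0
n=2: ⌊(3·257+103)/703⌋ − ⌊(2·257+103)/703⌋ = ⌊874/703⌋ − ⌊617/703⌋ = 1 − 0 = 1
n=3: ⌊(4·257+103)/703⌋ − ⌊(3·257+103)/703⌋ = ⌊1131/703⌋ − ⌊874/703⌋ = 1 − 1 = 0
n=4: ⌊(5·257+103)/703⌋ − ⌊(4·257+103)/703⌋ = ⌊1388/703⌋ − ⌊1131/703⌋ = 1 − 1 = 0
n=5: ⌊(6·257+103)/703⌋ − ⌊(5·257+103)/703⌋ = ⌊1645/703⌋ − ⌊1388/703⌋ = 2 − 1 = 1
n=6: ⌊(7·257+103)/703⌋ − ⌊(6·257+103)/703⌋ = ⌊1902/703⌋ − ⌊1645/703⌋ = 2 − 2 = 0
n=7: ⌊(8·257+103)/703⌋ − ⌊(7·257+103)/703⌋ = ⌊2159/703⌋ − ⌊1902/703⌋ = 3 − 2 = 1
n=8: ⌊(9·257+103)/703⌋ − ⌊(8·257+103)/703⌋ = ⌊2416/703⌋ − ⌊2159/703⌋ = 3 − 3 = 0
n=9: ⌊(10·257+103)/703⌋ − ⌊(9·257+103)/703⌋ = ⌊2673/703⌋ − ⌊2416/703⌋ = 3 − 3 = 0
n=10: ⌊(11·257+103)/703⌋ − ⌊(10·257+103)/703⌋ = ⌊2930/703⌋ − ⌊2673/703⌋ = 4 − 3 = 1
n=11: ⌊(12·257+103)/703⌋ − ⌊(11·257+103)/703⌋ = ⌊3187/703⌋ − ⌊2930/703⌋ = 4 − 4 = 0
n=12: ⌊(13·257+103)/703⌋ − ⌊(12·257+103)/703⌋ = ⌊3444/703⌋ − ⌊3187/703⌋ = 4 − 4 = 0
n=13: ⌊(14·257+103)/703⌋ − ⌊(13·257+103)/703⌋ = ⌊3701/703⌋ − ⌊3444/703⌋ = 5 − 4 = 1
n=14: ⌊(15·257+103)/703⌋ − ⌊(14·257+103)/703⌋ = ⌊3958/703⌋ − ⌊3701/703⌋ = 5 − 5 = 0
n=15: ⌊(16·257+103)/703⌋ − ⌊(15·257+103)/703⌋ = ⌊4215/703⌋ − ⌊3958/703⌋ = 5 − 5 = 0
n=16: ⌊(17·257+103)/703⌋ − ⌊(16·257+103)/703⌋ = ⌊4472/703⌋ − ⌊4215/703⌋ = 6 − 5 = 1
n=17: ⌊(18·257+103)/703⌋ − ⌊(17·257+103)/703⌋ = ⌊4729/703⌋ − ⌊4472/703⌋ = 6 − 6 = 0
n=18: ⌊(19·257+103)/703⌋ − ⌊(18·257+103)/703⌋ = ⌊4986/703⌋ − ⌊4729/703⌋ = 7 − 6 = 1
n=19: ⌊(20·257+103)/703⌋ − ⌊(19·257+103)/703⌋ = ⌊5243/703⌋ − ⌊4986/703⌋ = 7 − 7 = 0
n=20: ⌊(21·257+103)/703⌋ − ⌊(20·257+103)/703⌋ = ⌊5500/703⌋ − ⌊5243/703⌋ = 7 − 7 = 0
n=21: ⌊(22·257+103)/703⌋ − ⌊(21·257+103)/703⌋ = ⌊5757/703⌋ − ⌊5500/703⌋ = 8 − 7 = 1
n=22: ⌊(23·257+103)/703⌋ − ⌊(22·257+103)/703⌋ = ⌊6014/703⌋ − ⌊5757/703⌋ = 8 − 8 = 0
n=23: ⌊(24·257+103)/703⌋ − ⌊(23·257+103)/703⌋ = ⌊6271/703⌋ − ⌊6014/703⌋ = 8 − 8 = 0
n=24: ⌊(25·257+103)/703⌋ − ⌊(24·257+103)/703⌋ = ⌊6528/703⌋ − ⌊6271/703⌋ = 9 − 8 = 1
n=25: ⌊(26·257+103)/703⌋ − ⌊(25·257+103)/703⌋ = ⌊6785/703⌋ − ⌊6528/703⌋ = 9 − 9 = 0
n=26: ⌊(27·257+103)/703⌋ − ⌊(26·257+103)/703⌋ = ⌊7042/703⌋ − ⌊6785/703⌋ = 10 − 9 = 1
n=27: ⌊(28·257+103)/703⌋ − ⌊(27·257+103)/703⌋ = ⌊7299/703⌋ − ⌊7042/703⌋ = 10 − 10 = 0
n=28: ⌊(29·257+103)/703⌋ − ⌊(28·257+103)/703⌋ = ⌊7556/703⌋ − ⌊7299/703⌋ = 10 − 10 = 0
n=29: ⌊(30·257+103)/703⌋ − ⌊(29·257+103)/703⌋ = ⌊7813/703⌋ − ⌊7556/703⌋ = 11 − 10 = 1
n=30: ⌊(31·257+103)/703⌋ − ⌊(30·257+103)/703⌋ = ⌊8070/703⌋ − ⌊7813/703⌋ = 11 − 11 = 0
n=31: ⌊(32·257+103)/703⌋ − ⌊(31·257+103)/703⌋ = ⌊8327/703⌋ − ⌊8070/703⌋ = 11 − 11 = 0
n=32: ⌊(33·257+103)/703⌋ − ⌊(32·257+103)/703⌋ = ⌊8584/703⌋ − ⌊8327/703⌋ = 12 − 11 = 1
n=33: ⌊(34·257+103)/703⌋ − ⌊(33·257+103)/703⌋ = ⌊8841/703⌋ − ⌊8584/703⌋ = 12 − 12 = 0
n=34: ⌊(35·257+103)/703⌋ − ⌊(34·257+103)/703⌋ = ⌊9098/703⌋ − ⌊8841/703⌋ = 12 − 12 = 0
n=35: ⌊(36·257+103)/703⌋ − ⌊(35·257+103)/703⌋ = ⌊9355/703⌋ − ⌊9098/703⌋ = 13 − 12 = 1
n=36: ⌊(37·257+103)/703⌋ − ⌊(36·257+103)/703⌋ = ⌊9612/703⌋ − ⌊9355/703⌋ = 13 − 13 = 0
n=37: ⌊(38·257+103)/703⌋ − ⌊(37·257+103)/703⌋ = ⌊9869/703⌋ − ⌊9612/703⌋ = 14 − 13 = 1
n=38: ⌊(39·257+103)/703⌋ − ⌊(38·257+103)/703⌋ = ⌊10126/703⌋ − ⌊9869/703⌋ = 14 − 14 = 0
n=39: ⌊(40·257+103)/703⌋ − ⌊(39·257+103)/703⌋ = ⌊10383/703⌋ − ⌊10126/703⌋ = 14 − 14 = 0
n=40: ⌊(41·257+103)/703⌋ − ⌊(40·257+103)/703⌋ = ⌊10640/703⌋ − ⌊10383/703⌋ = 15 − 14 = 1
n=41: ⌊(42·257+103)/703⌋ − ⌊(41·257+103)/703⌋ = ⌊10897/703⌋ − ⌊10640/703⌋ = 15 − 15 = 0
n=42: ⌊(43·257+103)/703⌋ − ⌊(42·257+103)/703⌋ = ⌊11154/703⌋ − ⌊10897/703⌋ = 15 − 15 = 0
n=43: ⌊(44·257+103)/703⌋ − ⌊(43·257+103)/703⌋ = ⌊11411/703⌋ − ⌊11154/703⌋ = 16 − 15 = 1
n=44: ⌊(45·257+103)/703⌋ − ⌊(44·257+103)/703⌋ = ⌊11668/703⌋ − ⌊11411/703⌋ = 16 − 16 = 0
n=45: ⌊(46·257+103)/703⌋ − ⌊(45·257+103)/703⌋ = ⌊11925/703⌋ − ⌊11668/703⌋ = 16 − 16 = 0
n=46: ⌊(47·257+103)/703⌋ − ⌊(46·257+103)/703⌋ = ⌊12182/703⌋ − ⌊11925/703⌋ = 17 − 16 = 1
n=47: ⌊(48·257+103)/703⌋ − ⌊(47·257+103)/703⌋ = ⌊12439/703⌋ − ⌊12182/703⌋ = 17 − 17 = 0
n=48: ⌊(49·257+103)/703⌋ − ⌊(48·257+103)/703⌋ = ⌊12696/703⌋ − ⌊12439/703⌋ = 18 − 17 = 1
n=49: ⌊(50·257+103)/703⌋ − ⌊(49·257+103)/703⌋ = ⌊12953/703⌋ − ⌊12696/703⌋ = 18 − 18 = 0
n=50: ⌊(51·257+103)/703⌋ − ⌊(50·257+103)/703⌋ = ⌊13210/703⌋ − ⌊12953/703⌋ = 18 − 18 = 0
n=51: ⌊(52·257+103)/703⌋ − ⌊(51·257+103)/703⌋ = ⌊13467/703⌋ − ⌊13210/703⌋ = 19 − 18 = 1
n=52: ⌊(53·257+103)/703⌋ − ⌊(52·257+103)/703⌋ = ⌊13724/703⌋ − ⌊13467/703⌋ = 19 − 19 = 0
n=53: ⌊(54·257+103)/703⌋ − ⌊(53·257+103)/703⌋ = ⌊13981/703⌋ − ⌊13724/703⌋ = 19 − 19 = 0
n=54: ⌊(55·257+103)/703⌋ − ⌊(54·257+103)/703⌋ = ⌊14238/703⌋ − ⌊13981/703⌋ = 20 − 19 = 1
n=55: ⌊(56·257+103)/703⌋ − ⌊(55·257+103)/703⌋ = ⌊14495/703⌋ − ⌊14238/703⌋ = 20 − 20 = 0
n=56: ⌊(57·257+103)/703⌋ − ⌊(56·257+103)/703⌋ = ⌊14752/703⌋ − ⌊14495/703⌋ = 20 − 20 = 0
n=57: ⌊(58·257+103)/703⌋ − ⌊(57·257+103)/703⌋ = ⌊15009/703⌋ − ⌊14752/703⌋ = 21 − 20 = 1
n=58: ⌊(59·257+103)/703⌋ − ⌊(58·257+103)/703⌋ = ⌊15266/703⌋ − ⌊15009/703⌋ = 21 − 21 = 0
n=59: ⌊(60·257+103)/703⌋ − ⌊(59·257+103)/703⌋ = ⌊15523/703⌋ − ⌊15266/703⌋ = 22 − 21 = 1
n=60: ⌊(61·257+103)/703⌋ − ⌊(60·257+103)/703⌋ = ⌊15780/703⌋ − ⌊15523/703⌋ = 22 − 22 = 0
n=61: ⌊(62·257+103)/703⌋ − ⌊(61·257+103)/703⌋ = ⌊16037/703⌋ − ⌊15780/703⌋ = 22 − 22 = 0
n=62: ⌊(63·257+103)/703⌋ − ⌊(62·257+103)/703⌋ = ⌊16294/703⌋ − ⌊16037/703⌋ = 23 − 22 = 1
n=63: ⌊(64·257+103)/703⌋ − ⌊(63·257+103)/703⌋ = ⌊16551/703⌋ − ⌊16294/703⌋ = 23 − 23 = 0
n=64: ⌊(65·257+103)/703⌋ − ⌊(64·257+103)/703⌋ = ⌊16808/703⌋ − ⌊16551/703⌋ = 23 − 23 = 0
n=65: ⌊(66·257+103)/703⌋ − ⌊(65·257+103)/703⌋ = ⌊17065/703⌋ − ⌊16808/703⌋ = 24 − 23 = 1
n=66: ⌊(67·257+103)/703⌋ − ⌊(66·257+103)/703⌋ = ⌊17322/703⌋ − ⌊17065/703⌋ = 24 − 24 = 0
n=67: ⌊(68·257+103)/703⌋ − ⌊(67·257+103)/703⌋ = ⌊17579/703⌋ − ⌊17322/703⌋ = 25 − 24 = 1


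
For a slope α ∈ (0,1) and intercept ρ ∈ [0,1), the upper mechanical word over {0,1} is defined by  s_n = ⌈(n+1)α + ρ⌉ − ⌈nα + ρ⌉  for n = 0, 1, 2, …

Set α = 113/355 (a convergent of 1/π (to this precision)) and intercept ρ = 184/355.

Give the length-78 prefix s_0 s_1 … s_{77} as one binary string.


n=0: ⌈(1·113+184)/355⌉ − ⌈(0·113+184)/355⌉ = ⌈297/355⌉ − ⌈184/355⌉ = 1 − 1 = 0
n=1: ⌈(2·113+184)/355⌉ − ⌈(1·113+184)/355⌉ = ⌈410/355⌉ − ⌈297/355⌉ = 2 − 1 = 1
n=2: ⌈(3·113+184)/355⌉ − ⌈(2·113+184)/355⌉ = ⌈523/355⌉ − ⌈410/355⌉ = 2 − 2 = 0
n=3: ⌈(4·113+184)/355⌉ − ⌈(3·113+184)/355⌉ = ⌈636/355⌉ − ⌈523/355⌉ = 2 − 2 = 0
n=4: ⌈(5·113+184)/355⌉ − ⌈(4·113+184)/355⌉ = ⌈749/355⌉ − ⌈636/355⌉ = 3 − 2 = 1
n=5: ⌈(6·113+184)/355⌉ − ⌈(5·113+184)/355⌉ = ⌈862/355⌉ − ⌈749/355⌉ = 3 − 3 = 0
n=6: ⌈(7·113+184)/355⌉ − ⌈(6·113+184)/355⌉ = ⌈975/355⌉ − ⌈862/355⌉ = 3 − 3 = 0
n=7: ⌈(8·113+184)/355⌉ − ⌈(7·113+184)/355⌉ = ⌈1088/355⌉ − ⌈975/355⌉ = 4 − 3 = 1
n=8: ⌈(9·113+184)/355⌉ − ⌈(8·113+184)/355⌉ = ⌈1201/355⌉ − ⌈1088/355⌉ = 4 − 4 = 0
n=9: ⌈(10·113+184)/355⌉ − ⌈(9·113+184)/355⌉ = ⌈1314/355⌉ − ⌈1201/355⌉ = 4 − 4 = 0
n=10: ⌈(11·113+184)/355⌉ − ⌈(10·113+184)/355⌉ = ⌈1427/355⌉ − ⌈1314/355⌉ = 5 − 4 = 1
n=11: ⌈(12·113+184)/355⌉ − ⌈(11·113+184)/355⌉ = ⌈1540/355⌉ − ⌈1427/355⌉ = 5 − 5 = 0
n=12: ⌈(13·113+184)/355⌉ − ⌈(12·113+184)/355⌉ = ⌈1653/355⌉ − ⌈1540/355⌉ = 5 − 5 = 0
n=13: ⌈(14·113+184)/355⌉ − ⌈(13·113+184)/355⌉ = ⌈1766/355⌉ − ⌈1653/355⌉ = 5 − 5 = 0
n=14: ⌈(15·113+184)/355⌉ − ⌈(14·113+184)/355⌉ = ⌈1879/355⌉ − ⌈1766/355⌉ = 6 − 5 = 1
n=15: ⌈(16·113+184)/355⌉ − ⌈(15·113+184)/355⌉ = ⌈1992/355⌉ − ⌈1879/355⌉ = 6 − 6 = 0
n=16: ⌈(17·113+184)/355⌉ − ⌈(16·113+184)/355⌉ = ⌈2105/355⌉ − ⌈1992/355⌉ = 6 − 6 = 0
n=17: ⌈(18·113+184)/355⌉ − ⌈(17·113+184)/355⌉ = ⌈2218/355⌉ − ⌈2105/355⌉ = 7 − 6 = 1
n=18: ⌈(19·113+184)/355⌉ − ⌈(18·113+184)/355⌉ = ⌈2331/355⌉ − ⌈2218/355⌉ = 7 − 7 = 0
n=19: ⌈(20·113+184)/355⌉ − ⌈(19·113+184)/355⌉ = ⌈2444/355⌉ − ⌈2331/355⌉ = 7 − 7 = 0
n=20: ⌈(21·113+184)/355⌉ − ⌈(20·113+184)/355⌉ = ⌈2557/355⌉ − ⌈2444/355⌉ = 8 − 7 = 1
n=21: ⌈(22·113+184)/355⌉ − ⌈(21·113+184)/355⌉ = ⌈2670/355⌉ − ⌈2557/355⌉ = 8 − 8 = 0
n=22: ⌈(23·113+184)/355⌉ − ⌈(22·113+184)/355⌉ = ⌈2783/355⌉ − ⌈2670/355⌉ = 8 − 8 = 0
n=23: ⌈(24·113+184)/355⌉ − ⌈(23·113+184)/355⌉ = ⌈2896/355⌉ − ⌈2783/355⌉ = 9 − 8 = 1
n=24: ⌈(25·113+184)/355⌉ − ⌈(24·113+184)/355⌉ = ⌈3009/355⌉ − ⌈2896/355⌉ = 9 − 9 = 0
n=25: ⌈(26·113+184)/355⌉ − ⌈(25·113+184)/355⌉ = ⌈3122/355⌉ − ⌈3009/355⌉ = 9 − 9 = 0
n=26: ⌈(27·113+184)/355⌉ − ⌈(26·113+184)/355⌉ = ⌈3235/355⌉ − ⌈3122/355⌉ = 10 − 9 = 1
n=27: ⌈(28·113+184)/355⌉ − ⌈(27·113+184)/355⌉ = ⌈3348/355⌉ − ⌈3235/355⌉ = 10 − 10 = 0
n=28: ⌈(29·113+184)/355⌉ − ⌈(28·113+184)/355⌉ = ⌈3461/355⌉ − ⌈3348/355⌉ = 10 − 10 = 0
n=29: ⌈(30·113+184)/355⌉ − ⌈(29·113+184)/355⌉ = ⌈3574/355⌉ − ⌈3461/355⌉ = 11 − 10 = 1
n=30: ⌈(31·113+184)/355⌉ − ⌈(30·113+184)/355⌉ = ⌈3687/355⌉ − ⌈3574/355⌉ = 11 − 11 = 0
n=31: ⌈(32·113+184)/355⌉ − ⌈(31·113+184)/355⌉ = ⌈3800/355⌉ − ⌈3687/355⌉ = 11 − 11 = 0
n=32: ⌈(33·113+184)/355⌉ − ⌈(32·113+184)/355⌉ = ⌈3913/355⌉ − ⌈3800/355⌉ = 12 − 11 = 1
n=33: ⌈(34·113+184)/355⌉ − ⌈(33·113+184)/355⌉ = ⌈4026/355⌉ − ⌈3913/355⌉ = 12 − 12 = 0
n=34: ⌈(35·113+184)/355⌉ − ⌈(34·113+184)/355⌉ = ⌈4139/355⌉ − ⌈4026/355⌉ = 12 − 12 = 0
n=35: ⌈(36·113+184)/355⌉ − ⌈(35·113+184)/355⌉ = ⌈4252/355⌉ − ⌈4139/355⌉ = 12 − 12 = 0
n=36: ⌈(37·113+184)/355⌉ − ⌈(36·113+184)/355⌉ = ⌈4365/355⌉ − ⌈4252/355⌉ = 13 − 12 = 1
n=37: ⌈(38·113+184)/355⌉ − ⌈(37·113+184)/355⌉ = ⌈4478/355⌉ − ⌈4365/355⌉ = 13 − 13 = 0
n=38: ⌈(39·113+184)/355⌉ − ⌈(38·113+184)/355⌉ = ⌈4591/355⌉ − ⌈4478/355⌉ = 13 − 13 = 0
n=39: ⌈(40·113+184)/355⌉ − ⌈(39·113+184)/355⌉ = ⌈4704/355⌉ − ⌈4591/355⌉ = 14 − 13 = 1
n=40: ⌈(41·113+184)/355⌉ − ⌈(40·113+184)/355⌉ = ⌈4817/355⌉ − ⌈4704/355⌉ = 14 − 14 = 0
n=41: ⌈(42·113+184)/355⌉ − ⌈(41·113+184)/355⌉ = ⌈4930/355⌉ − ⌈4817/355⌉ = 14 − 14 = 0
n=42: ⌈(43·113+184)/355⌉ − ⌈(42·113+184)/355⌉ = ⌈5043/355⌉ − ⌈4930/355⌉ = 15 − 14 = 1
n=43: ⌈(44·113+184)/355⌉ − ⌈(43·113+184)/355⌉ = ⌈5156/355⌉ − ⌈5043/355⌉ = 15 − 15 = 0
n=44: ⌈(45·113+184)/355⌉ − ⌈(44·113+184)/355⌉ = ⌈5269/355⌉ − ⌈5156/355⌉ = 15 − 15 = 0
n=45: ⌈(46·113+184)/355⌉ − ⌈(45·113+184)/355⌉ = ⌈5382/355⌉ − ⌈5269/355⌉ = 16 − 15 = 1
n=46: ⌈(47·113+184)/355⌉ − ⌈(46·113+184)/355⌉ = ⌈5495/355⌉ − ⌈5382/355⌉ = 16 − 16 = 0
n=47: ⌈(48·113+184)/355⌉ − ⌈(47·113+184)/355⌉ = ⌈5608/355⌉ − ⌈5495/355⌉ = 16 − 16 = 0
n=48: ⌈(49·113+184)/355⌉ − ⌈(48·113+184)/355⌉ = ⌈5721/355⌉ − ⌈5608/355⌉ = 17 − 16 = 1
n=49: ⌈(50·113+184)/355⌉ − ⌈(49·113+184)/355⌉ = ⌈5834/355⌉ − ⌈5721/355⌉ = 17 − 17 = 0
n=50: ⌈(51·113+184)/355⌉ − ⌈(50·113+184)/355⌉ = ⌈5947/355⌉ − ⌈5834/355⌉ = 17 − 17 = 0
n=51: ⌈(52·113+184)/355⌉ − ⌈(51·113+184)/355⌉ = ⌈6060/355⌉ − ⌈5947/355⌉ = 18 − 17 = 1
n=52: ⌈(53·113+184)/355⌉ − ⌈(52·113+184)/355⌉ = ⌈6173/355⌉ − ⌈6060/355⌉ = 18 − 18 = 0
n=53: ⌈(54·113+184)/355⌉ − ⌈(53·113+184)/355⌉ = ⌈6286/355⌉ − ⌈6173/355⌉ = 18 − 18 = 0
n=54: ⌈(55·113+184)/355⌉ − ⌈(54·113+184)/355⌉ = ⌈6399/355⌉ − ⌈6286/355⌉ = 19 − 18 = 1
n=55: ⌈(56·113+184)/355⌉ − ⌈(55·113+184)/355⌉ = ⌈6512/355⌉ − ⌈6399/355⌉ = 19 − 19 = 0
n=56: ⌈(57·113+184)/355⌉ − ⌈(56·113+184)/355⌉ = ⌈6625/355⌉ − ⌈6512/355⌉ = 19 − 19 = 0
n=57: ⌈(58·113+184)/355⌉ − ⌈(57·113+184)/355⌉ = ⌈6738/355⌉ − ⌈6625/355⌉ = 19 − 19 = 0
n=58: ⌈(59·113+184)/355⌉ − ⌈(58·113+184)/355⌉ = ⌈6851/355⌉ − ⌈6738/355⌉ = 20 − 19 = 1
n=59: ⌈(60·113+184)/355⌉ − ⌈(59·113+184)/355⌉ = ⌈6964/355⌉ − ⌈6851/355⌉ = 20 − 20 = 0
n=60: ⌈(61·113+184)/355⌉ − ⌈(60·113+184)/355⌉ = ⌈7077/355⌉ − ⌈6964/355⌉ = 20 − 20 = 0
n=61: ⌈(62·113+184)/355⌉ − ⌈(61·113+184)/355⌉ = ⌈7190/355⌉ − ⌈7077/355⌉ = 21 − 20 = 1
n=62: ⌈(63·113+184)/355⌉ − ⌈(62·113+184)/355⌉ = ⌈7303/355⌉ − ⌈7190/355⌉ = 21 − 21 = 0
n=63: ⌈(64·113+184)/355⌉ − ⌈(63·113+184)/355⌉ = ⌈7416/355⌉ − ⌈7303/355⌉ = 21 − 21 = 0
n=64: ⌈(65·113+184)/355⌉ − ⌈(64·113+184)/355⌉ = ⌈7529/355⌉ − ⌈7416/355⌉ = 22 − 21 = 1
n=65: ⌈(66·113+184)/355⌉ − ⌈(65·113+184)/355⌉ = ⌈7642/355⌉ − ⌈7529/355⌉ = 22 − 22 = 0
n=66: ⌈(67·113+184)/355⌉ − ⌈(66·113+184)/355⌉ = ⌈7755/355⌉ − ⌈7642/355⌉ = 22 − 22 = 0
n=67: ⌈(68·113+184)/355⌉ − ⌈(67·113+184)/355⌉ = ⌈7868/355⌉ − ⌈7755/355⌉ = 23 − 22 = 1
n=68: ⌈(69·113+184)/355⌉ − ⌈(68·113+184)/355⌉ = ⌈7981/355⌉ − ⌈7868/355⌉ = 23 − 23 = 0
n=69: ⌈(70·113+184)/355⌉ − ⌈(69·113+184)/355⌉ = ⌈8094/355⌉ − ⌈7981/355⌉ = 23 − 23 = 0
n=70: ⌈(71·113+184)/355⌉ − ⌈(70·113+184)/355⌉ = ⌈8207/355⌉ − ⌈8094/355⌉ = 24 − 23 = 1
n=71: ⌈(72·113+184)/355⌉ − ⌈(71·113+184)/355⌉ = ⌈8320/355⌉ − ⌈8207/355⌉ = 24 − 24 = 0
n=72: ⌈(73·113+184)/355⌉ − ⌈(72·113+184)/355⌉ = ⌈8433/355⌉ − ⌈8320/355⌉ = 24 − 24 = 0
n=73: ⌈(74·113+184)/355⌉ − ⌈(73·113+184)/355⌉ = ⌈8546/355⌉ − ⌈8433/355⌉ = 25 − 24 = 1
n=74: ⌈(75·113+184)/355⌉ − ⌈(74·113+184)/355⌉ = ⌈8659/355⌉ − ⌈8546/355⌉ = 25 − 25 = 0
n=75: ⌈(76·113+184)/355⌉ − ⌈(75·113+184)/355⌉ = ⌈8772/355⌉ − ⌈8659/355⌉ = 25 − 25 = 0
n=76: ⌈(77·113+184)/355⌉ − ⌈(76·113+184)/355⌉ = ⌈8885/355⌉ − ⌈8772/355⌉ = 26 − 25 = 1
n=77: ⌈(78·113+184)/355⌉ − ⌈(77·113+184)/355⌉ = ⌈8998/355⌉ − ⌈8885/355⌉ = 26 − 26 = 0

010010010010001001001001001001001000100100100100100100100010010010010010010010


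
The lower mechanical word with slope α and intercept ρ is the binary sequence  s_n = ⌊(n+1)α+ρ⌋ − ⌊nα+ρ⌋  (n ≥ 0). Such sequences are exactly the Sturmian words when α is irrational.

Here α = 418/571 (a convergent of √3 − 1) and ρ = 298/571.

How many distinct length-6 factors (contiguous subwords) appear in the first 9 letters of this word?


4

t_n = ⌊(n·418+298)/571⌋ for n = 0 … 9:
  n=0…9: ⌊298/571⌋=0 ⌊716/571⌋=1 ⌊1134/571⌋=1 ⌊1552/571⌋=2 ⌊1970/571⌋=3 ⌊2388/571⌋=4 ⌊2806/571⌋=4 ⌊3224/571⌋=5 ⌊3642/571⌋=6 ⌊4060/571⌋=7
s_n = t_(n+1) − t_n for n = 0 … 8 gives
prefix = 101110111
slide a length-6 window over [0..5] … [3..8] (4 windows); first occurrence of each distinct factor:
  [  0..  5] 101110
  [  1..  6] 011101
  [  2..  7] 111011
  [  3..  8] 110111
distinct factors: {011101, 101110, 110111, 111011}
count = 4  (Sturmian bound for length 6 is 7)


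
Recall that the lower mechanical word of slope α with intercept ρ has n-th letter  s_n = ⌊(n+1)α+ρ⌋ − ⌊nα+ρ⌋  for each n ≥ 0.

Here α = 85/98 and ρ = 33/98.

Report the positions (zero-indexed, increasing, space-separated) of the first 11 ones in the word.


0 1 3 4 5 6 7 8 9 11 12

n=0: ⌊118/98⌋−⌊33/98⌋ = 1−0 = 1  ← one
n=1: ⌊203/98⌋−⌊118/98⌋ = 2−1 = 1  ← one
n=2: ⌊288/98⌋−⌊203/98⌋ = 2−2 = 0
n=3: ⌊373/98⌋−⌊288/98⌋ = 3−2 = 1  ← one
n=4: ⌊458/98⌋−⌊373/98⌋ = 4−3 = 1  ← one
n=5: ⌊543/98⌋−⌊458/98⌋ = 5−4 = 1  ← one
n=6: ⌊628/98⌋−⌊543/98⌋ = 6−5 = 1  ← one
n=7: ⌊713/98⌋−⌊628/98⌋ = 7−6 = 1  ← one
n=8: ⌊798/98⌋−⌊713/98⌋ = 8−7 = 1  ← one
n=9: ⌊883/98⌋−⌊798/98⌋ = 9−8 = 1  ← one
n=10: ⌊968/98⌋−⌊883/98⌋ = 9−9 = 0
n=11: ⌊1053/98⌋−⌊968/98⌋ = 10−9 = 1  ← one
n=12: ⌊1138/98⌋−⌊1053/98⌋ = 11−10 = 1  ← one
positions of the first 11 ones: 0 1 3 4 5 6 7 8 9 11 12


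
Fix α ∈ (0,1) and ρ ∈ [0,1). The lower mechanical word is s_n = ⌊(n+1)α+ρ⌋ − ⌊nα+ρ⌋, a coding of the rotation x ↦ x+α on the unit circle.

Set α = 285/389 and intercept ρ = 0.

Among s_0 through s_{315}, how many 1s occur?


#1s = Σ_{n=0}^{315} s_n = Σ_{n=0}^{315} (⌊(n+1)α+ρ⌋ − ⌊nα+ρ⌋)
the sum telescopes: every ⌊nα+ρ⌋ with 0 < n < 316 appears once with + and once with −, leaving ⌊316α+ρ⌋ − ⌊0·α+ρ⌋
316α + ρ = (316·285) / 389 = 90060/389
ρ = 0/389
⌊90060/389⌋ = 231,  ⌊0/389⌋ = 0
#1s = 231 − 0 = 231

231


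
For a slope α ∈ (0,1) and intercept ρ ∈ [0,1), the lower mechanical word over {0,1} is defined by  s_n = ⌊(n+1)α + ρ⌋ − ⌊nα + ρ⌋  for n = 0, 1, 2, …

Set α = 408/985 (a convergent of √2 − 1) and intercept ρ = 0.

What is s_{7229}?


(n+1)α + ρ = (7230·408) / 985 = 2949840/985
nα + ρ     = (7229·408) / 985 = 2949432/985
⌊2949840/985⌋ = 2994,  ⌊2949432/985⌋ = 2994
s_{7229} = 2994 − 2994 = 0

0


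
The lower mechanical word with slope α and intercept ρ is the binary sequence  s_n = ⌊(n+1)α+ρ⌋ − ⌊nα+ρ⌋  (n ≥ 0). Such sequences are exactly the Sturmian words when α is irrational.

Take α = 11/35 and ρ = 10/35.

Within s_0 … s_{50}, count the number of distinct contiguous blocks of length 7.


8

t_n = ⌊(n·11+10)/35⌋ for n = 0 … 51:
  n=0…9: ⌊10/35⌋=0 ⌊21/35⌋=0 ⌊32/35⌋=0 ⌊43/35⌋=1 ⌊54/35⌋=1 ⌊65/35⌋=1 ⌊76/35⌋=2 ⌊87/35⌋=2 ⌊98/35⌋=2 ⌊109/35⌋=3
  n=10…19: ⌊120/35⌋=3 ⌊131/35⌋=3 ⌊142/35⌋=4 ⌊153/35⌋=4 ⌊164/35⌋=4 ⌊175/35⌋=5 ⌊186/35⌋=5 ⌊197/35⌋=5 ⌊208/35⌋=5 ⌊219/35⌋=6
  n=20…29: ⌊230/35⌋=6 ⌊241/35⌋=6 ⌊252/35⌋=7 ⌊263/35⌋=7 ⌊274/35⌋=7 ⌊285/35⌋=8 ⌊296/35⌋=8 ⌊307/35⌋=8 ⌊318/35⌋=9 ⌊329/35⌋=9
  n=30…39: ⌊340/35⌋=9 ⌊351/35⌋=10 ⌊362/35⌋=10 ⌊373/35⌋=10 ⌊384/35⌋=10 ⌊395/35⌋=11 ⌊406/35⌋=11 ⌊417/35⌋=11 ⌊428/35⌋=12 ⌊439/35⌋=12
  n=40…49: ⌊450/35⌋=12 ⌊461/35⌋=13 ⌊472/35⌋=13 ⌊483/35⌋=13 ⌊494/35⌋=14 ⌊505/35⌋=14 ⌊516/35⌋=14 ⌊527/35⌋=15 ⌊538/35⌋=15 ⌊549/35⌋=15
  n=50…51: ⌊560/35⌋=16 ⌊571/35⌋=16
s_n = t_(n+1) − t_n for n = 0 … 50 gives
prefix = 001001001001001000100100100100100010010010010010010
slide a length-7 window over [0..6] … [44..50] (45 windows); first occurrence of each distinct factor:
  [  0..  6] 0010010
  [  1..  7] 0100100
  [  2..  8] 1001001
  [ 11.. 17] 1001000
  [ 12.. 18] 0010001
  [ 13.. 19] 0100010
  [ 14.. 20] 1000100
  [ 15.. 21] 0001001
  (the other 37 windows repeat one of these)
distinct factors: {0001001, 0010001, 0010010, 0100010, 0100100, 1000100, 1001000, 1001001}
count = 8  (Sturmian bound for length 7 is 8)


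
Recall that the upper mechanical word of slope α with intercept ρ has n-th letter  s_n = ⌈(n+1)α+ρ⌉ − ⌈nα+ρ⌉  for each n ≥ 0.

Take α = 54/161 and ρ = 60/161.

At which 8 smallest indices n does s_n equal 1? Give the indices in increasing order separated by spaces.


n=0: ⌈114/161⌉−⌈60/161⌉ = 1−1 = 0
n=1: ⌈168/161⌉−⌈114/161⌉ = 2−1 = 1  ← one
n=2: ⌈222/161⌉−⌈168/161⌉ = 2−2 = 0
n=3: ⌈276/161⌉−⌈222/161⌉ = 2−2 = 0
n=4: ⌈330/161⌉−⌈276/161⌉ = 3−2 = 1  ← one
n=5: ⌈384/161⌉−⌈330/161⌉ = 3−3 = 0
n=6: ⌈438/161⌉−⌈384/161⌉ = 3−3 = 0
n=7: ⌈492/161⌉−⌈438/161⌉ = 4−3 = 1  ← one
n=8: ⌈546/161⌉−⌈492/161⌉ = 4−4 = 0
n=9: ⌈600/161⌉−⌈546/161⌉ = 4−4 = 0
n=10: ⌈654/161⌉−⌈600/161⌉ = 5−4 = 1  ← one
n=11: ⌈708/161⌉−⌈654/161⌉ = 5−5 = 0
n=12: ⌈762/161⌉−⌈708/161⌉ = 5−5 = 0
n=13: ⌈816/161⌉−⌈762/161⌉ = 6−5 = 1  ← one
n=14: ⌈870/161⌉−⌈816/161⌉ = 6−6 = 0
n=15: ⌈924/161⌉−⌈870/161⌉ = 6−6 = 0
n=16: ⌈978/161⌉−⌈924/161⌉ = 7−6 = 1  ← one
n=17: ⌈1032/161⌉−⌈978/161⌉ = 7−7 = 0
n=18: ⌈1086/161⌉−⌈1032/161⌉ = 7−7 = 0
n=19: ⌈1140/161⌉−⌈1086/161⌉ = 8−7 = 1  ← one
n=20: ⌈1194/161⌉−⌈1140/161⌉ = 8−8 = 0
n=21: ⌈1248/161⌉−⌈1194/161⌉ = 8−8 = 0
n=22: ⌈1302/161⌉−⌈1248/161⌉ = 9−8 = 1  ← one
positions of the first 8 ones: 1 4 7 10 13 16 19 22

1 4 7 10 13 16 19 22


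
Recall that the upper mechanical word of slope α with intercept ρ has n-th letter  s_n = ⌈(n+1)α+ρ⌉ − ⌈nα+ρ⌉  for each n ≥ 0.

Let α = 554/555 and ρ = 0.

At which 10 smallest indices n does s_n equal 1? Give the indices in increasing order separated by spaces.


n=0: ⌈554/555⌉−⌈0/555⌉ = 1−0 = 1  ← one
n=1: ⌈1108/555⌉−⌈554/555⌉ = 2−1 = 1  ← one
n=2: ⌈1662/555⌉−⌈1108/555⌉ = 3−2 = 1  ← one
n=3: ⌈2216/555⌉−⌈1662/555⌉ = 4−3 = 1  ← one
n=4: ⌈2770/555⌉−⌈2216/555⌉ = 5−4 = 1  ← one
n=5: ⌈3324/555⌉−⌈2770/555⌉ = 6−5 = 1  ← one
n=6: ⌈3878/555⌉−⌈3324/555⌉ = 7−6 = 1  ← one
n=7: ⌈4432/555⌉−⌈3878/555⌉ = 8−7 = 1  ← one
n=8: ⌈4986/555⌉−⌈4432/555⌉ = 9−8 = 1  ← one
n=9: ⌈5540/555⌉−⌈4986/555⌉ = 10−9 = 1  ← one
positions of the first 10 ones: 0 1 2 3 4 5 6 7 8 9

0 1 2 3 4 5 6 7 8 9


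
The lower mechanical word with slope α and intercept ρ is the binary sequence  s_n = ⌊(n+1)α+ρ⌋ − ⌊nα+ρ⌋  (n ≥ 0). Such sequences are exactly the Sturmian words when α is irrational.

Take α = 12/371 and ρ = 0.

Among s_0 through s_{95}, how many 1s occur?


#1s = Σ_{n=0}^{95} s_n = Σ_{n=0}^{95} (⌊(n+1)α+ρ⌋ − ⌊nα+ρ⌋)
the sum telescopes: every ⌊nα+ρ⌋ with 0 < n < 96 appears once with + and once with −, leaving ⌊96α+ρ⌋ − ⌊0·α+ρ⌋
96α + ρ = (96·12) / 371 = 1152/371
ρ = 0/371
⌊1152/371⌋ = 3,  ⌊0/371⌋ = 0
#1s = 3 − 0 = 3

3


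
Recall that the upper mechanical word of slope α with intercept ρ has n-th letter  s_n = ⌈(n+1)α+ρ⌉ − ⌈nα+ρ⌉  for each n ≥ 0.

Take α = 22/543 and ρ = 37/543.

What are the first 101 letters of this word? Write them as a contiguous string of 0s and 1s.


n=0: ⌈(1·22+37)/543⌉ − ⌈(0·22+37)/543⌉ = ⌈59/543⌉ − ⌈37/543⌉ = 1 − 1 = 0
n=1: ⌈(2·22+37)/543⌉ − ⌈(1·22+37)/543⌉ = ⌈81/543⌉ − ⌈59/543⌉ = 1 − 1 = 0
n=2: ⌈(3·22+37)/543⌉ − ⌈(2·22+37)/543⌉ = ⌈103/543⌉ − ⌈81/543⌉ = 1 − 1 = 0
n=3: ⌈(4·22+37)/543⌉ − ⌈(3·22+37)/543⌉ = ⌈125/543⌉ − ⌈103/543⌉ = 1 − 1 = 0
n=4: ⌈(5·22+37)/543⌉ − ⌈(4·22+37)/543⌉ = ⌈147/543⌉ − ⌈125/543⌉ = 1 − 1 = 0
n=5: ⌈(6·22+37)/543⌉ − ⌈(5·22+37)/543⌉ = ⌈169/543⌉ − ⌈147/543⌉ = 1 − 1 = 0
n=6: ⌈(7·22+37)/543⌉ − ⌈(6·22+37)/543⌉ = ⌈191/543⌉ − ⌈169/543⌉ = 1 − 1 = 0
n=7: ⌈(8·22+37)/543⌉ − ⌈(7·22+37)/543⌉ = ⌈213/543⌉ − ⌈191/543⌉ = 1 − 1 = 0
n=8: ⌈(9·22+37)/543⌉ − ⌈(8·22+37)/543⌉ = ⌈235/543⌉ − ⌈213/543⌉ = 1 − 1 = 0
n=9: ⌈(10·22+37)/543⌉ − ⌈(9·22+37)/543⌉ = ⌈257/543⌉ − ⌈235/543⌉ = 1 − 1 = 0
n=10: ⌈(11·22+37)/543⌉ − ⌈(10·22+37)/543⌉ = ⌈279/543⌉ − ⌈257/543⌉ = 1 − 1 = 0
n=11: ⌈(12·22+37)/543⌉ − ⌈(11·22+37)/543⌉ = ⌈301/543⌉ − ⌈279/543⌉ = 1 − 1 = 0
n=12: ⌈(13·22+37)/543⌉ − ⌈(12·22+37)/543⌉ = ⌈323/543⌉ − ⌈301/543⌉ = 1 − 1 = 0
n=13: ⌈(14·22+37)/543⌉ − ⌈(13·22+37)/543⌉ = ⌈345/543⌉ − ⌈323/543⌉ = 1 − 1 = 0
n=14: ⌈(15·22+37)/543⌉ − ⌈(14·22+37)/543⌉ = ⌈367/543⌉ − ⌈345/543⌉ = 1 − 1 = 0
n=15: ⌈(16·22+37)/543⌉ − ⌈(15·22+37)/543⌉ = ⌈389/543⌉ − ⌈367/543⌉ = 1 − 1 = 0
n=16: ⌈(17·22+37)/543⌉ − ⌈(16·22+37)/543⌉ = ⌈411/543⌉ − ⌈389/543⌉ = 1 − 1 = 0
n=17: ⌈(18·22+37)/543⌉ − ⌈(17·22+37)/543⌉ = ⌈433/543⌉ − ⌈411/543⌉ = 1 − 1 = 0
n=18: ⌈(19·22+37)/543⌉ − ⌈(18·22+37)/543⌉ = ⌈455/543⌉ − ⌈433/543⌉ = 1 − 1 = 0
n=19: ⌈(20·22+37)/543⌉ − ⌈(19·22+37)/543⌉ = ⌈477/543⌉ − ⌈455/543⌉ = 1 − 1 = 0
n=20: ⌈(21·22+37)/543⌉ − ⌈(20·22+37)/543⌉ = ⌈499/543⌉ − ⌈477/543⌉ = 1 − 1 = 0
n=21: ⌈(22·22+37)/543⌉ − ⌈(21·22+37)/543⌉ = ⌈521/543⌉ − ⌈499/543⌉ = 1 − 1 = 0
n=22: ⌈(23·22+37)/543⌉ − ⌈(22·22+37)/543⌉ = ⌈543/543⌉ − ⌈521/543⌉ = 1 − 1 = 0
n=23: ⌈(24·22+37)/543⌉ − ⌈(23·22+37)/543⌉ = ⌈565/543⌉ − ⌈543/543⌉ = 2 − 1 = 1
n=24: ⌈(25·22+37)/543⌉ − ⌈(24·22+37)/543⌉ = ⌈587/543⌉ − ⌈565/543⌉ = 2 − 2 = 0
n=25: ⌈(26·22+37)/543⌉ − ⌈(25·22+37)/543⌉ = ⌈609/543⌉ − ⌈587/543⌉ = 2 − 2 = 0
n=26: ⌈(27·22+37)/543⌉ − ⌈(26·22+37)/543⌉ = ⌈631/543⌉ − ⌈609/543⌉ = 2 − 2 = 0
n=27: ⌈(28·22+37)/543⌉ − ⌈(27·22+37)/543⌉ = ⌈653/543⌉ − ⌈631/543⌉ = 2 − 2 = 0
n=28: ⌈(29·22+37)/543⌉ − ⌈(28·22+37)/543⌉ = ⌈675/543⌉ − ⌈653/543⌉ = 2 − 2 = 0
n=29: ⌈(30·22+37)/543⌉ − ⌈(29·22+37)/543⌉ = ⌈697/543⌉ − ⌈675/543⌉ = 2 − 2 = 0
n=30: ⌈(31·22+37)/543⌉ − ⌈(30·22+37)/543⌉ = ⌈719/543⌉ − ⌈697/543⌉ = 2 − 2 = 0
n=31: ⌈(32·22+37)/543⌉ − ⌈(31·22+37)/543⌉ = ⌈741/543⌉ − ⌈719/543⌉ = 2 − 2 = 0
n=32: ⌈(33·22+37)/543⌉ − ⌈(32·22+37)/543⌉ = ⌈763/543⌉ − ⌈741/543⌉ = 2 − 2 = 0
n=33: ⌈(34·22+37)/543⌉ − ⌈(33·22+37)/543⌉ = ⌈785/543⌉ − ⌈763/543⌉ = 2 − 2 = 0
n=34: ⌈(35·22+37)/543⌉ − ⌈(34·22+37)/543⌉ = ⌈807/543⌉ − ⌈785/543⌉ = 2 − 2 = 0
n=35: ⌈(36·22+37)/543⌉ − ⌈(35·22+37)/543⌉ = ⌈829/543⌉ − ⌈807/543⌉ = 2 − 2 = 0
n=36: ⌈(37·22+37)/543⌉ − ⌈(36·22+37)/543⌉ = ⌈851/543⌉ − ⌈829/543⌉ = 2 − 2 = 0
n=37: ⌈(38·22+37)/543⌉ − ⌈(37·22+37)/543⌉ = ⌈873/543⌉ − ⌈851/543⌉ = 2 − 2 = 0
n=38: ⌈(39·22+37)/543⌉ − ⌈(38·22+37)/543⌉ = ⌈895/543⌉ − ⌈873/543⌉ = 2 − 2 = 0
n=39: ⌈(40·22+37)/543⌉ − ⌈(39·22+37)/543⌉ = ⌈917/543⌉ − ⌈895/543⌉ = 2 − 2 = 0
n=40: ⌈(41·22+37)/543⌉ − ⌈(40·22+37)/543⌉ = ⌈939/543⌉ − ⌈917/543⌉ = 2 − 2 = 0
n=41: ⌈(42·22+37)/543⌉ − ⌈(41·22+37)/543⌉ = ⌈961/543⌉ − ⌈939/543⌉ = 2 − 2 = 0
n=42: ⌈(43·22+37)/543⌉ − ⌈(42·22+37)/543⌉ = ⌈983/543⌉ − ⌈961/543⌉ = 2 − 2 = 0
n=43: ⌈(44·22+37)/543⌉ − ⌈(43·22+37)/543⌉ = ⌈1005/543⌉ − ⌈983/543⌉ = 2 − 2 = 0
n=44: ⌈(45·22+37)/543⌉ − ⌈(44·22+37)/543⌉ = ⌈1027/543⌉ − ⌈1005/543⌉ = 2 − 2 = 0
n=45: ⌈(46·22+37)/543⌉ − ⌈(45·22+37)/543⌉ = ⌈1049/543⌉ − ⌈1027/543⌉ = 2 − 2 = 0
n=46: ⌈(47·22+37)/543⌉ − ⌈(46·22+37)/543⌉ = ⌈1071/543⌉ − ⌈1049/543⌉ = 2 − 2 = 0
n=47: ⌈(48·22+37)/543⌉ − ⌈(47·22+37)/543⌉ = ⌈1093/543⌉ − ⌈1071/543⌉ = 3 − 2 = 1
n=48: ⌈(49·22+37)/543⌉ − ⌈(48·22+37)/543⌉ = ⌈1115/543⌉ − ⌈1093/543⌉ = 3 − 3 = 0
n=49: ⌈(50·22+37)/543⌉ − ⌈(49·22+37)/543⌉ = ⌈1137/543⌉ − ⌈1115/543⌉ = 3 − 3 = 0
n=50: ⌈(51·22+37)/543⌉ − ⌈(50·22+37)/543⌉ = ⌈1159/543⌉ − ⌈1137/543⌉ = 3 − 3 = 0
n=51: ⌈(52·22+37)/543⌉ − ⌈(51·22+37)/543⌉ = ⌈1181/543⌉ − ⌈1159/543⌉ = 3 − 3 = 0
n=52: ⌈(53·22+37)/543⌉ − ⌈(52·22+37)/543⌉ = ⌈1203/543⌉ − ⌈1181/543⌉ = 3 − 3 = 0
n=53: ⌈(54·22+37)/543⌉ − ⌈(53·22+37)/543⌉ = ⌈1225/543⌉ − ⌈1203/543⌉ = 3 − 3 = 0
n=54: ⌈(55·22+37)/543⌉ − ⌈(54·22+37)/543⌉ = ⌈1247/543⌉ − ⌈1225/543⌉ = 3 − 3 = 0
n=55: ⌈(56·22+37)/543⌉ − ⌈(55·22+37)/543⌉ = ⌈1269/543⌉ − ⌈1247/543⌉ = 3 − 3 = 0
n=56: ⌈(57·22+37)/543⌉ − ⌈(56·22+37)/543⌉ = ⌈1291/543⌉ − ⌈1269/543⌉ = 3 − 3 = 0
n=57: ⌈(58·22+37)/543⌉ − ⌈(57·22+37)/543⌉ = ⌈1313/543⌉ − ⌈1291/543⌉ = 3 − 3 = 0
n=58: ⌈(59·22+37)/543⌉ − ⌈(58·22+37)/543⌉ = ⌈1335/543⌉ − ⌈1313/543⌉ = 3 − 3 = 0
n=59: ⌈(60·22+37)/543⌉ − ⌈(59·22+37)/543⌉ = ⌈1357/543⌉ − ⌈1335/543⌉ = 3 − 3 = 0
n=60: ⌈(61·22+37)/543⌉ − ⌈(60·22+37)/543⌉ = ⌈1379/543⌉ − ⌈1357/543⌉ = 3 − 3 = 0
n=61: ⌈(62·22+37)/543⌉ − ⌈(61·22+37)/543⌉ = ⌈1401/543⌉ − ⌈1379/543⌉ = 3 − 3 = 0
n=62: ⌈(63·22+37)/543⌉ − ⌈(62·22+37)/543⌉ = ⌈1423/543⌉ − ⌈1401/543⌉ = 3 − 3 = 0
n=63: ⌈(64·22+37)/543⌉ − ⌈(63·22+37)/543⌉ = ⌈1445/543⌉ − ⌈1423/543⌉ = 3 − 3 = 0
n=64: ⌈(65·22+37)/543⌉ − ⌈(64·22+37)/543⌉ = ⌈1467/543⌉ − ⌈1445/543⌉ = 3 − 3 = 0
n=65: ⌈(66·22+37)/543⌉ − ⌈(65·22+37)/543⌉ = ⌈1489/543⌉ − ⌈1467/543⌉ = 3 − 3 = 0
n=66: ⌈(67·22+37)/543⌉ − ⌈(66·22+37)/543⌉ = ⌈1511/543⌉ − ⌈1489/543⌉ = 3 − 3 = 0
n=67: ⌈(68·22+37)/543⌉ − ⌈(67·22+37)/543⌉ = ⌈1533/543⌉ − ⌈1511/543⌉ = 3 − 3 = 0
n=68: ⌈(69·22+37)/543⌉ − ⌈(68·22+37)/543⌉ = ⌈1555/543⌉ − ⌈1533/543⌉ = 3 − 3 = 0
n=69: ⌈(70·22+37)/543⌉ − ⌈(69·22+37)/543⌉ = ⌈1577/543⌉ − ⌈1555/543⌉ = 3 − 3 = 0
n=70: ⌈(71·22+37)/543⌉ − ⌈(70·22+37)/543⌉ = ⌈1599/543⌉ − ⌈1577/543⌉ = 3 − 3 = 0
n=71: ⌈(72·22+37)/543⌉ − ⌈(71·22+37)/543⌉ = ⌈1621/543⌉ − ⌈1599/543⌉ = 3 − 3 = 0
n=72: ⌈(73·22+37)/543⌉ − ⌈(72·22+37)/543⌉ = ⌈1643/543⌉ − ⌈1621/543⌉ = 4 − 3 = 1
n=73: ⌈(74·22+37)/543⌉ − ⌈(73·22+37)/543⌉ = ⌈1665/543⌉ − ⌈1643/543⌉ = 4 − 4 = 0
n=74: ⌈(75·22+37)/543⌉ − ⌈(74·22+37)/543⌉ = ⌈1687/543⌉ − ⌈1665/543⌉ = 4 − 4 = 0
n=75: ⌈(76·22+37)/543⌉ − ⌈(75·22+37)/543⌉ = ⌈1709/543⌉ − ⌈1687/543⌉ = 4 − 4 = 0
n=76: ⌈(77·22+37)/543⌉ − ⌈(76·22+37)/543⌉ = ⌈1731/543⌉ − ⌈1709/543⌉ = 4 − 4 = 0
n=77: ⌈(78·22+37)/543⌉ − ⌈(77·22+37)/543⌉ = ⌈1753/543⌉ − ⌈1731/543⌉ = 4 − 4 = 0
n=78: ⌈(79·22+37)/543⌉ − ⌈(78·22+37)/543⌉ = ⌈1775/543⌉ − ⌈1753/543⌉ = 4 − 4 = 0
n=79: ⌈(80·22+37)/543⌉ − ⌈(79·22+37)/543⌉ = ⌈1797/543⌉ − ⌈1775/543⌉ = 4 − 4 = 0
n=80: ⌈(81·22+37)/543⌉ − ⌈(80·22+37)/543⌉ = ⌈1819/543⌉ − ⌈1797/543⌉ = 4 − 4 = 0
n=81: ⌈(82·22+37)/543⌉ − ⌈(81·22+37)/543⌉ = ⌈1841/543⌉ − ⌈1819/543⌉ = 4 − 4 = 0
n=82: ⌈(83·22+37)/543⌉ − ⌈(82·22+37)/543⌉ = ⌈1863/543⌉ − ⌈1841/543⌉ = 4 − 4 = 0
n=83: ⌈(84·22+37)/543⌉ − ⌈(83·22+37)/543⌉ = ⌈1885/543⌉ − ⌈1863/543⌉ = 4 − 4 = 0
n=84: ⌈(85·22+37)/543⌉ − ⌈(84·22+37)/543⌉ = ⌈1907/543⌉ − ⌈1885/543⌉ = 4 − 4 = 0
n=85: ⌈(86·22+37)/543⌉ − ⌈(85·22+37)/543⌉ = ⌈1929/543⌉ − ⌈1907/543⌉ = 4 − 4 = 0
n=86: ⌈(87·22+37)/543⌉ − ⌈(86·22+37)/543⌉ = ⌈1951/543⌉ − ⌈1929/543⌉ = 4 − 4 = 0
n=87: ⌈(88·22+37)/543⌉ − ⌈(87·22+37)/543⌉ = ⌈1973/543⌉ − ⌈1951/543⌉ = 4 − 4 = 0
n=88: ⌈(89·22+37)/543⌉ − ⌈(88·22+37)/543⌉ = ⌈1995/543⌉ − ⌈1973/543⌉ = 4 − 4 = 0
n=89: ⌈(90·22+37)/543⌉ − ⌈(89·22+37)/543⌉ = ⌈2017/543⌉ − ⌈1995/543⌉ = 4 − 4 = 0
n=90: ⌈(91·22+37)/543⌉ − ⌈(90·22+37)/543⌉ = ⌈2039/543⌉ − ⌈2017/543⌉ = 4 − 4 = 0
n=91: ⌈(92·22+37)/543⌉ − ⌈(91·22+37)/543⌉ = ⌈2061/543⌉ − ⌈2039/543⌉ = 4 − 4 = 0
n=92: ⌈(93·22+37)/543⌉ − ⌈(92·22+37)/543⌉ = ⌈2083/543⌉ − ⌈2061/543⌉ = 4 − 4 = 0
n=93: ⌈(94·22+37)/543⌉ − ⌈(93·22+37)/543⌉ = ⌈2105/543⌉ − ⌈2083/543⌉ = 4 − 4 = 0
n=94: ⌈(95·22+37)/543⌉ − ⌈(94·22+37)/543⌉ = ⌈2127/543⌉ − ⌈2105/543⌉ = 4 − 4 = 0
n=95: ⌈(96·22+37)/543⌉ − ⌈(95·22+37)/543⌉ = ⌈2149/543⌉ − ⌈2127/543⌉ = 4 − 4 = 0
n=96: ⌈(97·22+37)/543⌉ − ⌈(96·22+37)/543⌉ = ⌈2171/543⌉ − ⌈2149/543⌉ = 4 − 4 = 0
n=97: ⌈(98·22+37)/543⌉ − ⌈(97·22+37)/543⌉ = ⌈2193/543⌉ − ⌈2171/543⌉ = 5 − 4 = 1
n=98: ⌈(99·22+37)/543⌉ − ⌈(98·22+37)/543⌉ = ⌈2215/543⌉ − ⌈2193/543⌉ = 5 − 5 = 0
n=99: ⌈(100·22+37)/543⌉ − ⌈(99·22+37)/543⌉ = ⌈2237/543⌉ − ⌈2215/543⌉ = 5 − 5 = 0
n=100: ⌈(101·22+37)/543⌉ − ⌈(100·22+37)/543⌉ = ⌈2259/543⌉ − ⌈2237/543⌉ = 5 − 5 = 0

00000000000000000000000100000000000000000000000100000000000000000000000010000000000000000000000001000
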